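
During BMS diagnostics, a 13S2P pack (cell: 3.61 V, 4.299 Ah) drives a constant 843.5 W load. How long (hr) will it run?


Step 1: E_pack = Ns * V_cell * Np * C_cell = 13 * 3.61 * 2 * 4.299 = 403.5 Wh
Step 2: t = E_pack / P = 403.5 / 843.5 = 0.4784 hr

0.4784 hr


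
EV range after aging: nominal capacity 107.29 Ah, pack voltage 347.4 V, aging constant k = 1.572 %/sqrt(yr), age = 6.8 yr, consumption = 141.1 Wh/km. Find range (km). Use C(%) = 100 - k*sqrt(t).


Step 1: capacity retention = 100 - 1.572 * sqrt(6.8) = 100 - 1.572 * 2.6077 = 95.901%
Step 2: C_now = 107.29 * 95.901/100 = 102.89 Ah
Step 3: E_pack = V * C_now = 347.4 * 102.89 = 35744 Wh
Step 4: range = E_pack / consumption = 35744 / 141.1 = 253.3 km

253.3 km


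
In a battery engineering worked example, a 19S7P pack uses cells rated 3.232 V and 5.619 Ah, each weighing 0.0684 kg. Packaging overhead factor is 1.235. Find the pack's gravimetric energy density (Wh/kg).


Step 1: V_pack = 19 * 3.232 = 61.408 V
Step 2: C_pack = 7 * 5.619 = 39.333 Ah
Step 3: E_pack = V_pack * C_pack = 61.408 * 39.333 = 2415.4 Wh
Step 4: m_pack = 19 * 7 * 0.0684 * 1.235 = 11.235 kg
Step 5: ED = E_pack / m_pack = 2415.4 / 11.235 = 215.0 Wh/kg

215.0 Wh/kg


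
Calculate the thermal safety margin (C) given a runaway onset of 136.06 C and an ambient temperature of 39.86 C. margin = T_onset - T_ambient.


margin = T_onset - T_ambient = 136.06 - 39.86 = 96.2 C

96.2 C


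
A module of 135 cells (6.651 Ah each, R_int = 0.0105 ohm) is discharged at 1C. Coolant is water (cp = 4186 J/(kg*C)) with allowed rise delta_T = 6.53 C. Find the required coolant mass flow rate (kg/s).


Step 1: I = 1 * 6.651 = 6.651 A
Step 2: Q_cell = I^2 * R = 6.651^2 * 0.0105 = 0.46448 W
Step 3: Q_total = 135 * 0.46448 = 62.705 W
Step 4: m_dot = Q_total / (cp * dT) = 62.705 / (4186 * 6.53) = 0.002294 kg/s

0.002294 kg/s


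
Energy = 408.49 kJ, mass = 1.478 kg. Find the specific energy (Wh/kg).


Convert: E = 408.49 kJ = 113.47 Wh
ED = E / m = 113.47 / 1.478 = 76.77 Wh/kg

76.77 Wh/kg


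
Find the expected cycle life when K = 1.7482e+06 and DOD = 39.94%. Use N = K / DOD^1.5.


Step 1: DOD^1.5 = 39.94^1.5 = 252.41
Step 2: N = 1.7482e+06 / 252.41 = 6926 cycles

6926 cycles


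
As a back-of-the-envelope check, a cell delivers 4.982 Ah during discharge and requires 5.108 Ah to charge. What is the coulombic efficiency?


Coulombic efficiency = 4.982/5.108 * 100% = 97.53%

97.53%


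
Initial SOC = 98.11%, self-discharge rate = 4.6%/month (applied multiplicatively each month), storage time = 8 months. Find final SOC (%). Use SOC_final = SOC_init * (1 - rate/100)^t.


Monthly retention factor = 1 - 4.6/100 = 0.954
Over 8 months: factor^8 = 0.6861
SOC_final = 98.11 * 0.6861 = 67.31%

67.31%


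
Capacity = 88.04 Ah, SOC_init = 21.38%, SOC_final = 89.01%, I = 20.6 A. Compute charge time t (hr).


Step 1: dSOC = 89.01% - 21.38% = 67.63%
Step 2: delta_Ah = 88.04 * 67.63 / 100 = 59.541 Ah
Step 3: t = 59.541 / 20.6 = 2.890 hr

2.890 hr


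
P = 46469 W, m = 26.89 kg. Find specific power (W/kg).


SP = P / m = 46469 / 26.89 = 1728 W/kg

1728 W/kg


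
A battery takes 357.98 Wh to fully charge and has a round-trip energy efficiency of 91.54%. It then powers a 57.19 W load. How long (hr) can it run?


Step 1: E_discharge = eta/100 * E_charge = 91.54/100 * 357.98 = 327.69 Wh
Step 2: t = E_discharge / P = 327.69 / 57.19 = 5.730 hr

5.730 hr


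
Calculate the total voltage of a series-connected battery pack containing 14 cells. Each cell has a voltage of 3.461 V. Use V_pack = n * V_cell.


Series voltages add: 14 * 3.461 V = 48.454 V

48.454 V


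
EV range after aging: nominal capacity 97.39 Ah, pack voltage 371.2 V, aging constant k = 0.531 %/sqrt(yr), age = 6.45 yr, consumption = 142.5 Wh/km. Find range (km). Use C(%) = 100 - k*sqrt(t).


Step 1: capacity retention = 100 - 0.531 * sqrt(6.45) = 100 - 0.531 * 2.5397 = 98.651%
Step 2: C_now = 97.39 * 98.651/100 = 96.076 Ah
Step 3: E_pack = V * C_now = 371.2 * 96.076 = 35663 Wh
Step 4: range = E_pack / consumption = 35663 / 142.5 = 250.3 km

250.3 km


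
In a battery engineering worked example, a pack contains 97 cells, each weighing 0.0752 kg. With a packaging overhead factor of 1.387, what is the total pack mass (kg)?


Cell mass sum = 97 * 0.0752 = 7.2944 kg
With overhead 1.387: m_pack = 7.2944 * 1.387 = 10.12 kg

10.12 kg


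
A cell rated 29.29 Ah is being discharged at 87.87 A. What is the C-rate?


Rearranging: C_rate = 87.87 / 29.29 = 3C

3C


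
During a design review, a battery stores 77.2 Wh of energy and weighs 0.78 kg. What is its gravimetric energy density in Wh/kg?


Specific energy = 77.2 Wh / 0.78 kg = 98.97 Wh/kg

98.97 Wh/kg


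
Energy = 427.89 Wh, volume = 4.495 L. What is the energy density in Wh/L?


ED = E / V = 427.89 / 4.495 = 95.19 Wh/L

95.19 Wh/L


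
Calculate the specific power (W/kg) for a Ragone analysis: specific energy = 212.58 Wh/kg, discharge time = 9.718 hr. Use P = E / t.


Specific power = 212.58 Wh/kg / 9.718 hr = 21.87 W/kg

21.87 W/kg


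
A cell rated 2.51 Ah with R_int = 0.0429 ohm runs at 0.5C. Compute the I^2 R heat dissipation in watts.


Step 1: I = C_rate * capacity = 0.5 * 2.51 = 1.255 A
Step 2: Q = I^2 * R = 1.255^2 * 0.0429 = 1.575 * 0.0429 = 0.06757 W

0.06757 W


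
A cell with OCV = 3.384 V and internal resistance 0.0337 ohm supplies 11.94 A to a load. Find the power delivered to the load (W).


Step 1: V_terminal = OCV - I*R = 3.384 - 11.94 * 0.0337 = 2.9816 V
Step 2: P_out = V_terminal * I = 2.9816 * 11.94 = 35.60 W

35.60 W


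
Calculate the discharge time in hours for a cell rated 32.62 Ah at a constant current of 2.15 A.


Runtime = 32.62 Ah / 2.15 A = 15.17 hr

15.17 hr


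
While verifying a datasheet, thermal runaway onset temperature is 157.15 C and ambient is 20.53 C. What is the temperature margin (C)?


margin = T_onset - T_ambient = 157.15 - 20.53 = 136.62 C

136.62 C


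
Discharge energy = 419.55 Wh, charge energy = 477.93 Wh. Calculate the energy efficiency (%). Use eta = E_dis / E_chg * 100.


eta_e = E_dis / E_chg * 100 = 419.55 / 477.93 * 100 = 87.78%

87.78%


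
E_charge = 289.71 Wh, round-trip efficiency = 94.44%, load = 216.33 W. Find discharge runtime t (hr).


Step 1: E_discharge = eta/100 * E_charge = 94.44/100 * 289.71 = 273.6 Wh
Step 2: t = E_discharge / P = 273.6 / 216.33 = 1.265 hr

1.265 hr


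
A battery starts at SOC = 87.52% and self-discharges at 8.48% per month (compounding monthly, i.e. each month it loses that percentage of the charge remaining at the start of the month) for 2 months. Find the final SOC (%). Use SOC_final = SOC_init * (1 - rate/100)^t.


Monthly retention factor = 1 - 8.48/100 = 0.9152
Over 2 months: factor^2 = 0.83759
SOC_final = 87.52 * 0.83759 = 73.31%

73.31%


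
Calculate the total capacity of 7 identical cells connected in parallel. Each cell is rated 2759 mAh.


Convert: C_cell = 2759 mAh = 2.759 Ah
C_total = 7 * 2.759 = 19.313 Ah

19.313 Ah


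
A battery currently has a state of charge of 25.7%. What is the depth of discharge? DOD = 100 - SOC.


DOD = 100 - SOC = 100 - 25.7 = 74.3%

74.3%


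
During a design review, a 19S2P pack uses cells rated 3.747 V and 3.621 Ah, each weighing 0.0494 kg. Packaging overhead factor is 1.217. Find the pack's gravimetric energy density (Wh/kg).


Step 1: V_pack = 19 * 3.747 = 71.193 V
Step 2: C_pack = 2 * 3.621 = 7.242 Ah
Step 3: E_pack = V_pack * C_pack = 71.193 * 7.242 = 515.58 Wh
Step 4: m_pack = 19 * 2 * 0.0494 * 1.217 = 2.2846 kg
Step 5: ED = E_pack / m_pack = 515.58 / 2.2846 = 225.7 Wh/kg

225.7 Wh/kg


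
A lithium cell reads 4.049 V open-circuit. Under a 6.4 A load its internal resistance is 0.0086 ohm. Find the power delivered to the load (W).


Step 1: V_terminal = OCV - I*R = 4.049 - 6.4 * 0.0086 = 3.994 V
Step 2: P_out = V_terminal * I = 3.994 * 6.4 = 25.56 W

25.56 W


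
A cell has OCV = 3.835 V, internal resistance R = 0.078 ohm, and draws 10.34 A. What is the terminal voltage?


V = OCV - I*R = 3.835 - 10.34 * 0.078 = 3.028 V

3.028 V


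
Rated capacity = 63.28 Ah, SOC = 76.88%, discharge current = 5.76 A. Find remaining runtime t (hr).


Step 1: remaining = SOC/100 * C_total = 76.88/100 * 63.28 = 48.65 Ah
Step 2: t = remaining / I = 48.65 / 5.76 = 8.446 hr

8.446 hr


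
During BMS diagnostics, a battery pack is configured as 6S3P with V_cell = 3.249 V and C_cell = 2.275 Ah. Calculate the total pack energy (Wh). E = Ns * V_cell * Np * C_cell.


E = Ns * Vcell * Np * Ccell = 6 * 3.249 * 3 * 2.275 = 133.0 Wh

133.0 Wh


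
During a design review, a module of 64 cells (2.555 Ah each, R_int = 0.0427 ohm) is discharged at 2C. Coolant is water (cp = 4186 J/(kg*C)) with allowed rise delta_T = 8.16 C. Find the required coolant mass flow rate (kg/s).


Step 1: I = 2 * 2.555 = 5.11 A
Step 2: Q_cell = I^2 * R = 5.11^2 * 0.0427 = 1.115 W
Step 3: Q_total = 64 * 1.115 = 71.36 W
Step 4: m_dot = Q_total / (cp * dT) = 71.36 / (4186 * 8.16) = 0.002089 kg/s

0.002089 kg/s


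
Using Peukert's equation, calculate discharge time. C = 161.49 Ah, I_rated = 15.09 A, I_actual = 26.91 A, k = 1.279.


t_rated = C / I_rated = 161.49 / 15.09 = 10.702 hr
(I_rated/I)^k = (0.56076)^1.279 = 0.47718
t = t_rated * (I_rated/I)^k = 10.702 * 0.47718 = 5.107 hr

5.107 hr


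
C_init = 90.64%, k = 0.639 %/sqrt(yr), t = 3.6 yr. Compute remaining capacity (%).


sqrt(t) = sqrt(3.6) = 1.8974
C_final = 90.64 - 0.639 * 1.8974 = 89.43%

89.43%


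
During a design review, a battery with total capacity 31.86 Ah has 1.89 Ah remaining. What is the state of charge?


SOC% = 1.89 / 31.86 * 100 = 5.932%

5.932%


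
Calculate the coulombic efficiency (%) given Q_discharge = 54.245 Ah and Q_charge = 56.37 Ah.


eta_c = Q_dis / Q_chg * 100 = 54.245 / 56.37 * 100 = 96.23%

96.23%


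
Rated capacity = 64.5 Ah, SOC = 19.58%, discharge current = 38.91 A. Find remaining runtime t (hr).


Step 1: remaining = SOC/100 * C_total = 19.58/100 * 64.5 = 12.629 Ah
Step 2: t = remaining / I = 12.629 / 38.91 = 0.3246 hr

0.3246 hr


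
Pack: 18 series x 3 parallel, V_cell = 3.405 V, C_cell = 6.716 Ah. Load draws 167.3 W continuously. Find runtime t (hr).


Step 1: E_pack = Ns * V_cell * Np * C_cell = 18 * 3.405 * 3 * 6.716 = 1234.9 Wh
Step 2: t = E_pack / P = 1234.9 / 167.3 = 7.381 hr

7.381 hr


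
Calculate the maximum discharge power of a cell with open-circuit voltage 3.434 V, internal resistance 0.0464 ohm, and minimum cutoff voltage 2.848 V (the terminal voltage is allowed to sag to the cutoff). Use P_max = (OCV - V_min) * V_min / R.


dV = OCV - V_min = 0.586 V (so I_max = dV / R)
P_max = dV * V_min / R = 0.586 * 2.848 / 0.0464 = 35.97 W

35.97 W


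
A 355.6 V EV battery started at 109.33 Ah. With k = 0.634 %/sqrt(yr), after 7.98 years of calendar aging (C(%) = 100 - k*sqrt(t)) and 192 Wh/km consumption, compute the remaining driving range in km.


Step 1: capacity retention = 100 - 0.634 * sqrt(7.98) = 100 - 0.634 * 2.8249 = 98.209%
Step 2: C_now = 109.33 * 98.209/100 = 107.37 Ah
Step 3: E_pack = V * C_now = 355.6 * 107.37 = 38181 Wh
Step 4: range = E_pack / consumption = 38181 / 192 = 198.9 km

198.9 km


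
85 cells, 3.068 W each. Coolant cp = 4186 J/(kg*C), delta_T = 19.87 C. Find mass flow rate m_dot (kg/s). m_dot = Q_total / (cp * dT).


Step 1: Total heat Q = 85 * 3.068 W = 260.78 W
Step 2: denom = cp * dT = 4186 * 19.87 = 83176
Step 3: m_dot = 260.78 / 83176 = 0.003135 kg/s

0.003135 kg/s


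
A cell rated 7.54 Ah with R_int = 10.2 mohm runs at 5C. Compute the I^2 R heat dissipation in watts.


Convert: R = 10.2 mohm = 0.0102 ohm
Step 1: I = C_rate * capacity = 5 * 7.54 = 37.7 A
Step 2: Q = I^2 * R = 37.7^2 * 0.0102 = 1421.3 * 0.0102 = 14.50 W

14.50 W


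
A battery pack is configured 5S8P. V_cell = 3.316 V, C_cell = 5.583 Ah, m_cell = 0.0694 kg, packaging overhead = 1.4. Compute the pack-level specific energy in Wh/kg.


Step 1: V_pack = 5 * 3.316 = 16.58 V
Step 2: C_pack = 8 * 5.583 = 44.664 Ah
Step 3: E_pack = V_pack * C_pack = 16.58 * 44.664 = 740.53 Wh
Step 4: m_pack = 5 * 8 * 0.0694 * 1.4 = 3.8864 kg
Step 5: ED = E_pack / m_pack = 740.53 / 3.8864 = 190.5 Wh/kg

190.5 Wh/kg


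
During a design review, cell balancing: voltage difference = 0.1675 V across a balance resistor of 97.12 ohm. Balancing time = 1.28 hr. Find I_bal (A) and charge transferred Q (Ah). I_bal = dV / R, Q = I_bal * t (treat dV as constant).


First, Ohm's law: I_bal = 0.1675 V / 97.12 ohm = 0.0017247 A
Then Q = I * t = 0.0017247 A * 1.28 hr = 0.002208 Ah

I=0.0017247 A, Q=0.002208 Ah


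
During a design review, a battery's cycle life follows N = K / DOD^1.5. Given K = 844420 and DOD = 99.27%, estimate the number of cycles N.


Step 1: DOD^1.5 = 99.27^1.5 = 989.07
Step 2: N = 844420 / 989.07 = 853.8 cycles

853.8 cycles


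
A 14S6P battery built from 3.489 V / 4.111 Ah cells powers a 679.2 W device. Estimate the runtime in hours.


Step 1: E_pack = Ns * V_cell * Np * C_cell = 14 * 3.489 * 6 * 4.111 = 1204.8 Wh
Step 2: t = E_pack / P = 1204.8 / 679.2 = 1.774 hr

1.774 hr


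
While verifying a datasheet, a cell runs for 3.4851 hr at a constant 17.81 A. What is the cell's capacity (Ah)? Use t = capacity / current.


C = I * t = 17.81 * 3.4851 = 62.07 Ah

62.07 Ah


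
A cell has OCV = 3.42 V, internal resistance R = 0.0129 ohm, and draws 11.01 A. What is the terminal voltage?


V = OCV - I*R = 3.42 - 11.01 * 0.0129 = 3.278 V

3.278 V


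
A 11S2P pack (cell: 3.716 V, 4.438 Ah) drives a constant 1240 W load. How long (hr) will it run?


Step 1: E_pack = Ns * V_cell * Np * C_cell = 11 * 3.716 * 2 * 4.438 = 362.82 Wh
Step 2: t = E_pack / P = 362.82 / 1240 = 0.2926 hr

0.2926 hr


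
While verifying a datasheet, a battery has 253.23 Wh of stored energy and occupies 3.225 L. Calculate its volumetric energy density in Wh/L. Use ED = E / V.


Volumetric ED = 253.23 Wh / 3.225 L = 78.52 Wh/L

78.52 Wh/L


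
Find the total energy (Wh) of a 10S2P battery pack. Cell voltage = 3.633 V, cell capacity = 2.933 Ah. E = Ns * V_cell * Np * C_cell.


E = Ns * Vcell * Np * Ccell = 10 * 3.633 * 2 * 2.933 = 213.1 Wh

213.1 Wh


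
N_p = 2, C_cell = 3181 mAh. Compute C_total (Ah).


Convert: C_cell = 3181 mAh = 3.181 Ah
C_total = 2 * 3.181 = 6.362 Ah

6.362 Ah


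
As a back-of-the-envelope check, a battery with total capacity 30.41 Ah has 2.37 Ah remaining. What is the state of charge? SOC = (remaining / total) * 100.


SOC = (remaining / total) * 100 = (2.37 / 30.41) * 100 = 7.793%

7.793%


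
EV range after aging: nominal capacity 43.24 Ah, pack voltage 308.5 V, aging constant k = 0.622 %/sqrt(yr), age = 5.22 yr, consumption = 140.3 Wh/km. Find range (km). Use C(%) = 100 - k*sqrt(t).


Step 1: capacity retention = 100 - 0.622 * sqrt(5.22) = 100 - 0.622 * 2.2847 = 98.579%
Step 2: C_now = 43.24 * 98.579/100 = 42.626 Ah
Step 3: E_pack = V * C_now = 308.5 * 42.626 = 13150 Wh
Step 4: range = E_pack / consumption = 13150 / 140.3 = 93.73 km

93.73 km


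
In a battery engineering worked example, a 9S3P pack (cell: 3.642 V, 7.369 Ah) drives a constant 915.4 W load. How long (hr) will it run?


Step 1: E_pack = Ns * V_cell * Np * C_cell = 9 * 3.642 * 3 * 7.369 = 724.62 Wh
Step 2: t = E_pack / P = 724.62 / 915.4 = 0.7916 hr

0.7916 hr


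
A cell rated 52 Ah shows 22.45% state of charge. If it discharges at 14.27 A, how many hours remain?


Step 1: remaining = SOC/100 * C_total = 22.45/100 * 52 = 11.674 Ah
Step 2: t = remaining / I = 11.674 / 14.27 = 0.8181 hr

0.8181 hr


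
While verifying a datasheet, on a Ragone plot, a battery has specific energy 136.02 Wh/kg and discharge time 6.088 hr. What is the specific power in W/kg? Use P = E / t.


Specific power = 136.02 Wh/kg / 6.088 hr = 22.34 W/kg

22.34 W/kg


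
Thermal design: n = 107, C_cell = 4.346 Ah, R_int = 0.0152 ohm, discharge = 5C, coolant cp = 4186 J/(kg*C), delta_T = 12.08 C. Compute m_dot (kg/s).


Step 1: I = 5 * 4.346 = 21.73 A
Step 2: Q_cell = I^2 * R = 21.73^2 * 0.0152 = 7.1773 W
Step 3: Q_total = 107 * 7.1773 = 767.97 W
Step 4: m_dot = Q_total / (cp * dT) = 767.97 / (4186 * 12.08) = 0.01519 kg/s

0.01519 kg/s


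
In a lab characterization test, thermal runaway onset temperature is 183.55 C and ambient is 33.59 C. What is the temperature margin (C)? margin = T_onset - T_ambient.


margin = T_onset - T_ambient = 183.55 - 33.59 = 149.96 C

149.96 C


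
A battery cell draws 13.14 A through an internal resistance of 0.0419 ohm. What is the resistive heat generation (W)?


I^2 = 172.66
Q = 172.66 * 0.0419 = 7.234 W

7.234 W


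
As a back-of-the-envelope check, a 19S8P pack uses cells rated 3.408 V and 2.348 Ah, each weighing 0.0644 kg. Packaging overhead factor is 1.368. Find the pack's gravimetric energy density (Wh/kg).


Step 1: V_pack = 19 * 3.408 = 64.752 V
Step 2: C_pack = 8 * 2.348 = 18.784 Ah
Step 3: E_pack = V_pack * C_pack = 64.752 * 18.784 = 1216.3 Wh
Step 4: m_pack = 19 * 8 * 0.0644 * 1.368 = 13.391 kg
Step 5: ED = E_pack / m_pack = 1216.3 / 13.391 = 90.83 Wh/kg

90.83 Wh/kg


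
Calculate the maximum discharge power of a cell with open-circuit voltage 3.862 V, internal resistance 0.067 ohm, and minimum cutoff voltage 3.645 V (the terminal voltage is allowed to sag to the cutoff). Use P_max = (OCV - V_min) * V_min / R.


dV = OCV - V_min = 0.217 V (so I_max = dV / R)
P_max = dV * V_min / R = 0.217 * 3.645 / 0.067 = 11.81 W

11.81 W


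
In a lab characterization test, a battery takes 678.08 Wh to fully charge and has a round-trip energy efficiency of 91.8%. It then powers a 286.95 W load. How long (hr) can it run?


Step 1: E_discharge = eta/100 * E_charge = 91.8/100 * 678.08 = 622.48 Wh
Step 2: t = E_discharge / P = 622.48 / 286.95 = 2.169 hr

2.169 hr


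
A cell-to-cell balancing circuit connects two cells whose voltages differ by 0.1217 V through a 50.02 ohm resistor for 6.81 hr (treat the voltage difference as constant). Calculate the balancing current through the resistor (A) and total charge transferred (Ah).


I_bal = dV / R = 0.1217 / 50.02 = 0.002433 A
Q = I_bal * t = 0.002433 * 6.81 = 0.01657 Ah

I=0.002433 A, Q=0.01657 Ah


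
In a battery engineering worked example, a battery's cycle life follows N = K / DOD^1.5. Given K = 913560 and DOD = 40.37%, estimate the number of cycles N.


Step 1: DOD^1.5 = 40.37^1.5 = 256.5
Step 2: N = 913560 / 256.5 = 3562 cycles

3562 cycles


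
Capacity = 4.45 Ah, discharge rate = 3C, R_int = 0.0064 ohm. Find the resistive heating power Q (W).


Step 1: I = C_rate * capacity = 3 * 4.45 = 13.35 A
Step 2: Q = I^2 * R = 13.35^2 * 0.0064 = 178.22 * 0.0064 = 1.141 W

1.141 W


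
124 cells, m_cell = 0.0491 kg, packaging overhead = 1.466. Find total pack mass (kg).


Cell mass sum = 124 * 0.0491 = 6.0884 kg
With overhead 1.466: m_pack = 6.0884 * 1.466 = 8.926 kg

8.926 kg


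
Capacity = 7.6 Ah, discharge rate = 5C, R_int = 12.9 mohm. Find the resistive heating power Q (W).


Convert: R = 12.9 mohm = 0.0129 ohm
Step 1: I = C_rate * capacity = 5 * 7.6 = 38 A
Step 2: Q = I^2 * R = 38^2 * 0.0129 = 1444 * 0.0129 = 18.63 W

18.63 W


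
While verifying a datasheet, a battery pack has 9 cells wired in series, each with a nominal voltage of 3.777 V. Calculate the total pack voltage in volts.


Series voltages add: 9 * 3.777 V = 33.993 V

33.993 V


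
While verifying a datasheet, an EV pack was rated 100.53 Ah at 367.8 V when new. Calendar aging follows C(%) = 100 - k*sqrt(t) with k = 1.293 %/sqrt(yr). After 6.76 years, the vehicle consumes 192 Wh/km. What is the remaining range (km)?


Step 1: capacity retention = 100 - 1.293 * sqrt(6.76) = 100 - 1.293 * 2.6 = 96.638%
Step 2: C_now = 100.53 * 96.638/100 = 97.15 Ah
Step 3: E_pack = V * C_now = 367.8 * 97.15 = 35732 Wh
Step 4: range = E_pack / consumption = 35732 / 192 = 186.1 km

186.1 km


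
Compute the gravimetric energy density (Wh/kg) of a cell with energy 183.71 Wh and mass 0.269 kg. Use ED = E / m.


ED = E / m = 183.71 / 0.269 = 682.9 Wh/kg

682.9 Wh/kg


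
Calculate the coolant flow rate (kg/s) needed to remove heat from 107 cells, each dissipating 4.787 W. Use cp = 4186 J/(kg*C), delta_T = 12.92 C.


Step 1: Total heat Q = 107 * 4.787 W = 512.21 W
Step 2: denom = cp * dT = 4186 * 12.92 = 54083
Step 3: m_dot = 512.21 / 54083 = 0.009471 kg/s

0.009471 kg/s


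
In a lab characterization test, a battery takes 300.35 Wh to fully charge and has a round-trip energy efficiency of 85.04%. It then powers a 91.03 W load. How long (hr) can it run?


Step 1: E_discharge = eta/100 * E_charge = 85.04/100 * 300.35 = 255.42 Wh
Step 2: t = E_discharge / P = 255.42 / 91.03 = 2.806 hr

2.806 hr


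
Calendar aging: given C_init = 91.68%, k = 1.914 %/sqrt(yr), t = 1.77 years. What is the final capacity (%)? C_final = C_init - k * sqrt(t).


sqrt(t) = sqrt(1.77) = 1.3304
C_final = 91.68 - 1.914 * 1.3304 = 89.13%

89.13%


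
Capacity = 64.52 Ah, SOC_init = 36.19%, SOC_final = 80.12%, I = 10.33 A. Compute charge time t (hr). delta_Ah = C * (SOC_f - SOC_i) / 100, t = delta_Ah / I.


delta_Ah = 64.52 * (80.12 - 36.19) / 100 = 28.344 Ah
t = delta_Ah / I = 28.344 / 10.33 = 2.744 hr

2.744 hr


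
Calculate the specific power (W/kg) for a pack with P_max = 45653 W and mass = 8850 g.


Convert: m = 8850 g = 8.85 kg
SP = P / m = 45653 / 8.85 = 5159 W/kg

5159 W/kg


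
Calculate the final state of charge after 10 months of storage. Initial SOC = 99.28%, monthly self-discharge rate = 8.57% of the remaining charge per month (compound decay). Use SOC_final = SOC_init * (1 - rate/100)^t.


Monthly retention factor = 1 - 8.57/100 = 0.9143
Over 10 months: factor^10 = 0.40821
SOC_final = 99.28 * 0.40821 = 40.53%

40.53%


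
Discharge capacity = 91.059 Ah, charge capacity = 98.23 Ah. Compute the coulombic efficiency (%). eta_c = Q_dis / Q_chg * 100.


eta_c = Q_dis / Q_chg * 100 = 91.059 / 98.23 * 100 = 92.70%

92.70%


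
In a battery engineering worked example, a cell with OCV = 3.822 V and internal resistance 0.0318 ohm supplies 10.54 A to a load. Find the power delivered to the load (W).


Step 1: V_terminal = OCV - I*R = 3.822 - 10.54 * 0.0318 = 3.4868 V
Step 2: P_out = V_terminal * I = 3.4868 * 10.54 = 36.75 W

36.75 W


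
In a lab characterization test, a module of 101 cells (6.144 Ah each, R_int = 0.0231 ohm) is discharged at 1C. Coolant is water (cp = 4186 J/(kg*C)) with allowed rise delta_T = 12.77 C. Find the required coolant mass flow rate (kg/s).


Step 1: I = 1 * 6.144 = 6.144 A
Step 2: Q_cell = I^2 * R = 6.144^2 * 0.0231 = 0.872 W
Step 3: Q_total = 101 * 0.872 = 88.072 W
Step 4: m_dot = Q_total / (cp * dT) = 88.072 / (4186 * 12.77) = 0.001648 kg/s

0.001648 kg/s


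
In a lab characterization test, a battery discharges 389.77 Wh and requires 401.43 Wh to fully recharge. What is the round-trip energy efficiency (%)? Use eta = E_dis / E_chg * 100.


eta_e = E_dis / E_chg * 100 = 389.77 / 401.43 * 100 = 97.10%

97.10%


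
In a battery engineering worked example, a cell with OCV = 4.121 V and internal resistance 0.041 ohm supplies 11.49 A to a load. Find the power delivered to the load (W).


Step 1: V_terminal = OCV - I*R = 4.121 - 11.49 * 0.041 = 3.6499 V
Step 2: P_out = V_terminal * I = 3.6499 * 11.49 = 41.94 W

41.94 W


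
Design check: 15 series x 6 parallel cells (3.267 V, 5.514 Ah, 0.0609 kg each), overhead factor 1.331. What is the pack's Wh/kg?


Step 1: V_pack = 15 * 3.267 = 49.005 V
Step 2: C_pack = 6 * 5.514 = 33.084 Ah
Step 3: E_pack = V_pack * C_pack = 49.005 * 33.084 = 1621.3 Wh
Step 4: m_pack = 15 * 6 * 0.0609 * 1.331 = 7.2952 kg
Step 5: ED = E_pack / m_pack = 1621.3 / 7.2952 = 222.2 Wh/kg

222.2 Wh/kg


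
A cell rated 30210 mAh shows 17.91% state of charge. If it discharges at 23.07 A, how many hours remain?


Convert: C_total = 30210 mAh = 30.21 Ah
Step 1: remaining = SOC/100 * C_total = 17.91/100 * 30.21 = 5.4106 Ah
Step 2: t = remaining / I = 5.4106 / 23.07 = 0.2345 hr

0.2345 hr


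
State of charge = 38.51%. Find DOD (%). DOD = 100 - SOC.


DOD = 100 - SOC = 100 - 38.51 = 61.49%

61.49%


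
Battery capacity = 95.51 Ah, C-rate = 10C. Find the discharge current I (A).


At 10C: I = 10 * 95.51 Ah = 955.1 A

955.1 A


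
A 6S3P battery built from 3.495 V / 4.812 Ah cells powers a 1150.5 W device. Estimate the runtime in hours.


Step 1: E_pack = Ns * V_cell * Np * C_cell = 6 * 3.495 * 3 * 4.812 = 302.72 Wh
Step 2: t = E_pack / P = 302.72 / 1150.5 = 0.2631 hr

0.2631 hr


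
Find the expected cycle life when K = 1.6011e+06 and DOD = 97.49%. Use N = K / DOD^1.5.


DOD^1.5 = 962.59
N = K / DOD^1.5 = 1.6011e+06 / 962.59 = 1663

1663 cycles


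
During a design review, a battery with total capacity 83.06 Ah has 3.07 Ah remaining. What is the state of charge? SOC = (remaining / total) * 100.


SOC = (remaining / total) * 100 = (3.07 / 83.06) * 100 = 3.696%

3.696%


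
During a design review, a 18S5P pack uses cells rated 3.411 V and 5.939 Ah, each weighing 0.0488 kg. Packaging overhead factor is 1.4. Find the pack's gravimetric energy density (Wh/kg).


Step 1: V_pack = 18 * 3.411 = 61.398 V
Step 2: C_pack = 5 * 5.939 = 29.695 Ah
Step 3: E_pack = V_pack * C_pack = 61.398 * 29.695 = 1823.2 Wh
Step 4: m_pack = 18 * 5 * 0.0488 * 1.4 = 6.1488 kg
Step 5: ED = E_pack / m_pack = 1823.2 / 6.1488 = 296.5 Wh/kg

296.5 Wh/kg


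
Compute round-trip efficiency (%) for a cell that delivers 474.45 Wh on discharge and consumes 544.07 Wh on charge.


Round-trip efficiency = 474.45/544.07 * 100% = 87.20%

87.20%


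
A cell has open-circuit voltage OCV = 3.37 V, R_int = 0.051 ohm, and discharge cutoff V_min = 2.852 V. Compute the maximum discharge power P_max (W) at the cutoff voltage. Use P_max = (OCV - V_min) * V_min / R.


P_max = (OCV - V_min) * V_min / R = (3.37 - 2.852) * 2.852 / 0.051 = 0.518 * 2.852 / 0.051 = 28.97 W

28.97 W


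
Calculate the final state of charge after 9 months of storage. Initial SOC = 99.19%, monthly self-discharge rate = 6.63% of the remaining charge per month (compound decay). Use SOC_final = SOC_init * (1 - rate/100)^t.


Monthly retention factor = 1 - 6.63/100 = 0.9337
Over 9 months: factor^9 = 0.53934
SOC_final = 99.19 * 0.53934 = 53.50%

53.50%


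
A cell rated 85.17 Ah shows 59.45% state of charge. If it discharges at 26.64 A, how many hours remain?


Step 1: remaining = SOC/100 * C_total = 59.45/100 * 85.17 = 50.634 Ah
Step 2: t = remaining / I = 50.634 / 26.64 = 1.901 hr

1.901 hr


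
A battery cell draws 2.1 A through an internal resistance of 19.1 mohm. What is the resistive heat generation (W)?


Convert: R = 19.1 mohm = 0.0191 ohm
I^2 = 4.41
Q = 4.41 * 0.0191 = 0.08423 W

0.08423 W


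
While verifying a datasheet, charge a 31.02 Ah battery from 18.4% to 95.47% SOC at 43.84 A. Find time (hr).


Step 1: dSOC = 95.47% - 18.4% = 77.07%
Step 2: delta_Ah = 31.02 * 77.07 / 100 = 23.907 Ah
Step 3: t = 23.907 / 43.84 = 0.5453 hr

0.5453 hr


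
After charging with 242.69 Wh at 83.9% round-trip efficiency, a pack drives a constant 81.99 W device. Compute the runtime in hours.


Step 1: E_discharge = eta/100 * E_charge = 83.9/100 * 242.69 = 203.62 Wh
Step 2: t = E_discharge / P = 203.62 / 81.99 = 2.483 hr

2.483 hr


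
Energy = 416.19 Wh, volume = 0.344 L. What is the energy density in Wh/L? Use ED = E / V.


Volumetric ED = 416.19 Wh / 0.344 L = 1210 Wh/L

1210 Wh/L


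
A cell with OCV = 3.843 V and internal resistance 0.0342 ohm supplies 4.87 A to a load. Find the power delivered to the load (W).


Step 1: V_terminal = OCV - I*R = 3.843 - 4.87 * 0.0342 = 3.6764 V
Step 2: P_out = V_terminal * I = 3.6764 * 4.87 = 17.90 W

17.90 W


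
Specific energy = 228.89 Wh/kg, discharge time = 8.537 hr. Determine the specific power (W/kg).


Specific power = 228.89 Wh/kg / 8.537 hr = 26.81 W/kg

26.81 W/kg


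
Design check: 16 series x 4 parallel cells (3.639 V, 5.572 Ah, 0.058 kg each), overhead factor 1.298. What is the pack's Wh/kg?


Step 1: V_pack = 16 * 3.639 = 58.224 V
Step 2: C_pack = 4 * 5.572 = 22.288 Ah
Step 3: E_pack = V_pack * C_pack = 58.224 * 22.288 = 1297.7 Wh
Step 4: m_pack = 16 * 4 * 0.058 * 1.298 = 4.8182 kg
Step 5: ED = E_pack / m_pack = 1297.7 / 4.8182 = 269.3 Wh/kg

269.3 Wh/kg


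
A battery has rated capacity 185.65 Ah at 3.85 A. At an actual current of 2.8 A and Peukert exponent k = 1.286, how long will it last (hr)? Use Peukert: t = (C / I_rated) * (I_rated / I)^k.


Step 1: t_rated = C / I_rated = 185.65 / 3.85 = 48.221 hr
Step 2: ratio = 3.85 / 2.8 = 1.375
Step 3: ratio^k = 1.375^1.286 = 1.5061
Step 4: t = t_rated * ratio^k = 48.221 * 1.5061 = 72.63 hr

72.63 hr


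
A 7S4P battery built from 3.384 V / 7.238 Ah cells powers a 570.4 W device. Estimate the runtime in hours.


Step 1: E_pack = Ns * V_cell * Np * C_cell = 7 * 3.384 * 4 * 7.238 = 685.81 Wh
Step 2: t = E_pack / P = 685.81 / 570.4 = 1.202 hr

1.202 hr


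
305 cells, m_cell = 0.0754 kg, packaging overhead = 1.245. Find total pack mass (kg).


m_pack = n * m_cell * overhead = 305 * 0.0754 * 1.245 = 28.63 kg

28.63 kg


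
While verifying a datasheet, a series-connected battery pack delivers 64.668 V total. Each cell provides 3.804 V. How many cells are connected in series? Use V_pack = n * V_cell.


n = V_pack / V_cell = 64.668 / 3.804 = 17

17


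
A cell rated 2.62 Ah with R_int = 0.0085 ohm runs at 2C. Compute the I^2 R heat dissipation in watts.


Step 1: I = C_rate * capacity = 2 * 2.62 = 5.24 A
Step 2: Q = I^2 * R = 5.24^2 * 0.0085 = 27.458 * 0.0085 = 0.2334 W

0.2334 W


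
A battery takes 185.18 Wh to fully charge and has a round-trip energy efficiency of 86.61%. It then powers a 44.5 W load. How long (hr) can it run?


Step 1: E_discharge = eta/100 * E_charge = 86.61/100 * 185.18 = 160.38 Wh
Step 2: t = E_discharge / P = 160.38 / 44.5 = 3.604 hr

3.604 hr


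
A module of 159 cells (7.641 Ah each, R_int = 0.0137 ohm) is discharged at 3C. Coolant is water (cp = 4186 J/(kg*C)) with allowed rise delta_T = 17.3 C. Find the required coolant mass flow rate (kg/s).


Step 1: I = 3 * 7.641 = 22.923 A
Step 2: Q_cell = I^2 * R = 22.923^2 * 0.0137 = 7.1989 W
Step 3: Q_total = 159 * 7.1989 = 1144.6 W
Step 4: m_dot = Q_total / (cp * dT) = 1144.6 / (4186 * 17.3) = 0.01581 kg/s

0.01581 kg/s


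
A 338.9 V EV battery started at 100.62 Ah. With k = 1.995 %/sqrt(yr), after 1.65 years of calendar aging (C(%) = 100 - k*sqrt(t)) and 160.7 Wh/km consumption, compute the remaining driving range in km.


Step 1: capacity retention = 100 - 1.995 * sqrt(1.65) = 100 - 1.995 * 1.2845 = 97.437%
Step 2: C_now = 100.62 * 97.437/100 = 98.041 Ah
Step 3: E_pack = V * C_now = 338.9 * 98.041 = 33226 Wh
Step 4: range = E_pack / consumption = 33226 / 160.7 = 206.8 km

206.8 km


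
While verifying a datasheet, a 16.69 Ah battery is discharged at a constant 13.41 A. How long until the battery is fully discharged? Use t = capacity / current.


Runtime = 16.69 Ah / 13.41 A = 1.245 hr

1.245 hr


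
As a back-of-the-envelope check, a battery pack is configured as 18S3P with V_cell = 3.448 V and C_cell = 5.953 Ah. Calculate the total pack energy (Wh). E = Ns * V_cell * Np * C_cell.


E = Ns * Vcell * Np * Ccell = 18 * 3.448 * 3 * 5.953 = 1108 Wh

1108 Wh


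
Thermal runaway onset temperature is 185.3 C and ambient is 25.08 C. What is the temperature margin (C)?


margin = T_onset - T_ambient = 185.3 - 25.08 = 160.22 C

160.22 C


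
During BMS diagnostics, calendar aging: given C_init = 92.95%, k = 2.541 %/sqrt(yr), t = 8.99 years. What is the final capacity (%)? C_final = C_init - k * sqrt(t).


Step 1: sqrt(8.99 yr) = 2.9983
Step 2: drop = 2.541 * 2.9983 = 7.6187
Step 3: C_final = 92.95 - 7.6187 = 85.33%

85.33%


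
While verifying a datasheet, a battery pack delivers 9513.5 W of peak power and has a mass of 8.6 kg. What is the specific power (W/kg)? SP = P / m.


SP = P / m = 9513.5 / 8.6 = 1106 W/kg

1106 W/kg


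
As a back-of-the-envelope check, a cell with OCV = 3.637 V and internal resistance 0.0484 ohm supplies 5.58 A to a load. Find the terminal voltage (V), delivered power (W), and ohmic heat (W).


Step 1: V_terminal = OCV - I*R = 3.637 - 5.58 * 0.0484 = 3.3669 V
Step 2: P_out = V_terminal * I = 3.3669 * 5.58 = 18.79 W
Step 3: Q = I^2 * R = 5.58^2 * 0.0484 = 1.507 W

V=3.3669 V, P=18.79 W, Q=1.507 W


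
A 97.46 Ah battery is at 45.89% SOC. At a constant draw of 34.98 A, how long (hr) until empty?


Step 1: remaining = SOC/100 * C_total = 45.89/100 * 97.46 = 44.724 Ah
Step 2: t = remaining / I = 44.724 / 34.98 = 1.279 hr

1.279 hr


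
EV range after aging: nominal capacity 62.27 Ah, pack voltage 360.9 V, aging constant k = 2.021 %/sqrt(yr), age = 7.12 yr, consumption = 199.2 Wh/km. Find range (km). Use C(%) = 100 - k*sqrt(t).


Step 1: capacity retention = 100 - 2.021 * sqrt(7.12) = 100 - 2.021 * 2.6683 = 94.607%
Step 2: C_now = 62.27 * 94.607/100 = 58.912 Ah
Step 3: E_pack = V * C_now = 360.9 * 58.912 = 21261 Wh
Step 4: range = E_pack / consumption = 21261 / 199.2 = 106.7 km

106.7 km


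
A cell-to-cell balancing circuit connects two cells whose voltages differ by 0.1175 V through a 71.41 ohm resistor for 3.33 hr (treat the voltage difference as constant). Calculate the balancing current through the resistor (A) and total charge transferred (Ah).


I_bal = dV / R = 0.1175 / 71.41 = 0.0016454 A
Q = I_bal * t = 0.0016454 * 3.33 = 0.005479 Ah

I=0.0016454 A, Q=0.005479 Ah


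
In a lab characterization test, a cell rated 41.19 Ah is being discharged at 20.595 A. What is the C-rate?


C_rate = I / capacity = 20.595 / 41.19 = 0.5C

0.5C


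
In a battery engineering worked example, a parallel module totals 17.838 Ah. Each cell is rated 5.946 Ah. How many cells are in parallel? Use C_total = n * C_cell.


n = C_total / C_cell = 17.838 / 5.946 = 3

3


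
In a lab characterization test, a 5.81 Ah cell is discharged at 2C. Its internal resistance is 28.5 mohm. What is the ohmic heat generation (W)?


Convert: R = 28.5 mohm = 0.0285 ohm
Step 1: I = C_rate * capacity = 2 * 5.81 = 11.62 A
Step 2: Q = I^2 * R = 11.62^2 * 0.0285 = 135.02 * 0.0285 = 3.848 W

3.848 W


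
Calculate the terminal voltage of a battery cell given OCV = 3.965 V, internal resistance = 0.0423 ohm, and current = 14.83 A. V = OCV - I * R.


V = OCV - I*R = 3.965 - 14.83 * 0.0423 = 3.338 V

3.338 V


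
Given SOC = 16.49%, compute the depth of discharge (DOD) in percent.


Complement of SOC: DOD = 100% - 16.49% = 83.51%

83.51%


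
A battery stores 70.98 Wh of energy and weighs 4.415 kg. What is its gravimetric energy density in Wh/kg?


ED = E / m = 70.98 / 4.415 = 16.08 Wh/kg

16.08 Wh/kg


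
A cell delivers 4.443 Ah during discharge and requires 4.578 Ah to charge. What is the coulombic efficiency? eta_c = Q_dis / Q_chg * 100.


eta_c = Q_dis / Q_chg * 100 = 4.443 / 4.578 * 100 = 97.05%

97.05%


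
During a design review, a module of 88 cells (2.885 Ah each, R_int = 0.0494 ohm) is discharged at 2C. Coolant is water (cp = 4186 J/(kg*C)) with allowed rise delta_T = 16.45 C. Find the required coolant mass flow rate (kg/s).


Step 1: I = 2 * 2.885 = 5.77 A
Step 2: Q_cell = I^2 * R = 5.77^2 * 0.0494 = 1.6447 W
Step 3: Q_total = 88 * 1.6447 = 144.73 W
Step 4: m_dot = Q_total / (cp * dT) = 144.73 / (4186 * 16.45) = 0.002102 kg/s

0.002102 kg/s


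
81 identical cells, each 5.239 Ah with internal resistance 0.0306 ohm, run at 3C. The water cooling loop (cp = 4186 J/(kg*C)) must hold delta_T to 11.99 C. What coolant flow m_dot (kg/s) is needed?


Step 1: I = 3 * 5.239 = 15.717 A
Step 2: Q_cell = I^2 * R = 15.717^2 * 0.0306 = 7.5589 W
Step 3: Q_total = 81 * 7.5589 = 612.27 W
Step 4: m_dot = Q_total / (cp * dT) = 612.27 / (4186 * 11.99) = 0.01220 kg/s

0.01220 kg/s


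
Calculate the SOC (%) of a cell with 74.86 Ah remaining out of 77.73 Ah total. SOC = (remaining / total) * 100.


SOC% = 74.86 / 77.73 * 100 = 96.31%

96.31%


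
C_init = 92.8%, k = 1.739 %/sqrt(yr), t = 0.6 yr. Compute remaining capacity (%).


sqrt(t) = sqrt(0.6) = 0.7746
C_final = 92.8 - 1.739 * 0.7746 = 91.45%

91.45%


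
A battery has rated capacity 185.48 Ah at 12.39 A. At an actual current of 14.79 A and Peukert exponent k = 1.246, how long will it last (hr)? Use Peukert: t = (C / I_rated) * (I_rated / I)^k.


Step 1: t_rated = C / I_rated = 185.48 / 12.39 = 14.97 hr
Step 2: ratio = 12.39 / 14.79 = 0.83773
Step 3: ratio^k = 0.83773^1.246 = 0.80202
Step 4: t = t_rated * ratio^k = 14.97 * 0.80202 = 12.01 hr

12.01 hr


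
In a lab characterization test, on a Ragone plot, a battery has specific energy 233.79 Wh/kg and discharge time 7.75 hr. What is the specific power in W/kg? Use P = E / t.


Specific power = 233.79 Wh/kg / 7.75 hr = 30.17 W/kg

30.17 W/kg


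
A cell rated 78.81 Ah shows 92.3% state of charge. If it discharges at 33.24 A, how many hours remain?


Step 1: remaining = SOC/100 * C_total = 92.3/100 * 78.81 = 72.742 Ah
Step 2: t = remaining / I = 72.742 / 33.24 = 2.188 hr

2.188 hr


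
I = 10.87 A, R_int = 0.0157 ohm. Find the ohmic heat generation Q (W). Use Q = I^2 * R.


Q = I^2 * R = 10.87^2 * 0.0157 = 1.855 W

1.855 W


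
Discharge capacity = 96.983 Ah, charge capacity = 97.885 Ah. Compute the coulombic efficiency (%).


eta_c = Q_dis / Q_chg * 100 = 96.983 / 97.885 * 100 = 99.08%

99.08%


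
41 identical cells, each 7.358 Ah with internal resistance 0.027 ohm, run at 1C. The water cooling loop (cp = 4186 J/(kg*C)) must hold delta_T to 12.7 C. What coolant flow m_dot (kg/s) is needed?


Step 1: I = 1 * 7.358 = 7.358 A
Step 2: Q_cell = I^2 * R = 7.358^2 * 0.027 = 1.4618 W
Step 3: Q_total = 41 * 1.4618 = 59.934 W
Step 4: m_dot = Q_total / (cp * dT) = 59.934 / (4186 * 12.7) = 0.001127 kg/s

0.001127 kg/s


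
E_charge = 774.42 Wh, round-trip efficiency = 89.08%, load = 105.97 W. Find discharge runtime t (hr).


Step 1: E_discharge = eta/100 * E_charge = 89.08/100 * 774.42 = 689.85 Wh
Step 2: t = E_discharge / P = 689.85 / 105.97 = 6.510 hr

6.510 hr


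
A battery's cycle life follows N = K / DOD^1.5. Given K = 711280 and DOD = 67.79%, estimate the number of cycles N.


Step 1: DOD^1.5 = 67.79^1.5 = 558.15
Step 2: N = 711280 / 558.15 = 1274 cycles

1274 cycles


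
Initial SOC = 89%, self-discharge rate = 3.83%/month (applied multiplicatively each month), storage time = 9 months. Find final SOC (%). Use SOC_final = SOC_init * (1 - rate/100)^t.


decay = (1 - 3.83/100)^9 = 0.70365
SOC_final = 89 * 0.70365 = 62.62%

62.62%


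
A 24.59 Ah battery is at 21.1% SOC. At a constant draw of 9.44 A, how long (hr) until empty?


Step 1: remaining = SOC/100 * C_total = 21.1/100 * 24.59 = 5.1885 Ah
Step 2: t = remaining / I = 5.1885 / 9.44 = 0.5496 hr

0.5496 hr


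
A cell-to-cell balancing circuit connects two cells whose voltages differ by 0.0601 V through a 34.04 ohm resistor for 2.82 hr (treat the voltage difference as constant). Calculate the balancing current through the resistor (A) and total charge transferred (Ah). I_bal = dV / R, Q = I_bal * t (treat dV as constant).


First, Ohm's law: I_bal = 0.0601 V / 34.04 ohm = 0.0017656 A
Then Q = I * t = 0.0017656 A * 2.82 hr = 0.004979 Ah

I=0.0017656 A, Q=0.004979 Ah


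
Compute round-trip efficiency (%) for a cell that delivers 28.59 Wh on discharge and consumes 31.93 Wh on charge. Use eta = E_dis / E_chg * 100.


eta_e = E_dis / E_chg * 100 = 28.59 / 31.93 * 100 = 89.54%

89.54%


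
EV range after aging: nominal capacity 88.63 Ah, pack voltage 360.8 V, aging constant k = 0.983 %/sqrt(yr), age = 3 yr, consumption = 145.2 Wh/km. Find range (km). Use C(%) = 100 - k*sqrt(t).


Step 1: capacity retention = 100 - 0.983 * sqrt(3) = 100 - 0.983 * 1.7321 = 98.297%
Step 2: C_now = 88.63 * 98.297/100 = 87.121 Ah
Step 3: E_pack = V * C_now = 360.8 * 87.121 = 31433 Wh
Step 4: range = E_pack / consumption = 31433 / 145.2 = 216.5 km

216.5 km
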